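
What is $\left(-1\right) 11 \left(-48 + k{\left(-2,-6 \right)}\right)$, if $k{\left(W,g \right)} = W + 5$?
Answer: $495$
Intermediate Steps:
$k{\left(W,g \right)} = 5 + W$
$\left(-1\right) 11 \left(-48 + k{\left(-2,-6 \right)}\right) = \left(-1\right) 11 \left(-48 + \left(5 - 2\right)\right) = - 11 \left(-48 + 3\right) = \left(-11\right) \left(-45\right) = 495$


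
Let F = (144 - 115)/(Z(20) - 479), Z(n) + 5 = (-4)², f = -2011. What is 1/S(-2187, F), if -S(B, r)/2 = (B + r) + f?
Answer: 234/1964693 ≈ 0.00011910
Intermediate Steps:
Z(n) = 11 (Z(n) = -5 + (-4)² = -5 + 16 = 11)
F = -29/468 (F = (144 - 115)/(11 - 479) = 29/(-468) = 29*(-1/468) = -29/468 ≈ -0.061966)
S(B, r) = 4022 - 2*B - 2*r (S(B, r) = -2*((B + r) - 2011) = -2*(-2011 + B + r) = 4022 - 2*B - 2*r)
1/S(-2187, F) = 1/(4022 - 2*(-2187) - 2*(-29/468)) = 1/(4022 + 4374 + 29/234) = 1/(1964693/234) = 234/1964693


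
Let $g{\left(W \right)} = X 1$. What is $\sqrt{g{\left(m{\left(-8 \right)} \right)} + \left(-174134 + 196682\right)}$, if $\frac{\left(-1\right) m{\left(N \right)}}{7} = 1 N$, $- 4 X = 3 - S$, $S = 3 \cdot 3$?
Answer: $\frac{3 \sqrt{10022}}{2} \approx 150.16$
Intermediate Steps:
$S = 9$
$X = \frac{3}{2}$ ($X = - \frac{3 - 9}{4} = \left(- \frac{1}{4}\right) \left(-6\right) = \frac{3}{2} \approx 1.5$)
$m{\left(N \right)} = - 7 N$ ($m{\left(N \right)} = - 7 \cdot 1 N = - 7 N$)
$g{\left(W \right)} = \frac{3}{2}$ ($g{\left(W \right)} = \frac{3}{2} \cdot 1 = \frac{3}{2}$)
$\sqrt{g{\left(m{\left(-8 \right)} \right)} + \left(-174134 + 196682\right)} = \sqrt{\frac{3}{2} + \left(-174134 + 196682\right)} = \sqrt{\frac{3}{2} + 22548} = \sqrt{\frac{45099}{2}} = \frac{3 \sqrt{10022}}{2}$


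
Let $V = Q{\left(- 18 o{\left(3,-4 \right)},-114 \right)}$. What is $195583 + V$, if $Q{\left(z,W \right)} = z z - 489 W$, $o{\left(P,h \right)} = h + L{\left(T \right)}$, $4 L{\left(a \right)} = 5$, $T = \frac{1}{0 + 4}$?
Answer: $\frac{1015117}{4} \approx 2.5378 \cdot 10^{5}$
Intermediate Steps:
$T = \frac{1}{4} \approx 0.25$
$L{\left(a \right)} = \frac{5}{4}$ ($L{\left(a \right)} = \frac{1}{4} \cdot 5 = \frac{5}{4}$)
$o{\left(P,h \right)} = \frac{5}{4} + h$ ($o{\left(P,h \right)} = h + \frac{5}{4} = \frac{5}{4} + h$)
$Q{\left(z,W \right)} = z^{2} - 489 W$
$V = \frac{232785}{4}$ ($V = \left(- 18 \left(\frac{5}{4} - 4\right)\right)^{2} - -55746 = \left(\left(-18\right) \left(- \frac{11}{4}\right)\right)^{2} + 55746 = \left(\frac{99}{2}\right)^{2} + 55746 = \frac{9801}{4} + 55746 = \frac{232785}{4} \approx 58196.0$)
$195583 + V = 195583 + \frac{232785}{4} = \frac{1015117}{4}$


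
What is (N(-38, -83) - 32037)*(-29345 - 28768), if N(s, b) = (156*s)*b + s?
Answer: -26729016237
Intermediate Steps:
N(s, b) = s + 156*b*s (N(s, b) = 156*b*s + s = s + 156*b*s)
(N(-38, -83) - 32037)*(-29345 - 28768) = (-38*(1 + 156*(-83)) - 32037)*(-29345 - 28768) = (-38*(1 - 12948) - 32037)*(-58113) = (-38*(-12947) - 32037)*(-58113) = (491986 - 32037)*(-58113) = 459949*(-58113) = -26729016237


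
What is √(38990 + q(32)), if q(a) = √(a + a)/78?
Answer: √59303946/39 ≈ 197.46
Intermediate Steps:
q(a) = √2*√a/78 (q(a) = √(2*a)*(1/78) = (√2*√a)*(1/78) = √2*√a/78)
√(38990 + q(32)) = √(38990 + √2*√32/78) = √(38990 + √2*(4*√2)/78) = √(38990 + 4/39) = √(1520614/39) = √59303946/39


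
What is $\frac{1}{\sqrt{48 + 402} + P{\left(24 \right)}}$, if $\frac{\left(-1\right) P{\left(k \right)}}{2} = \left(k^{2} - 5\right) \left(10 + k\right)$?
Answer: $- \frac{19414}{753806567} - \frac{15 \sqrt{2}}{1507613134} \approx -2.5769 \cdot 10^{-5}$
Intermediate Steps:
$P{\left(k \right)} = - 2 \left(-5 + k^{2}\right) \left(10 + k\right)$ ($P{\left(k \right)} = - 2 \left(k^{2} - 5\right) \left(10 + k\right) = - 2 \left(-5 + k^{2}\right) \left(10 + k\right)$)
$\frac{1}{\sqrt{48 + 402} + P{\left(24 \right)}} = \frac{1}{\sqrt{48 + 402} + \left(100 - 20 \cdot 24^{2} - 2 \cdot 24^{3} + 10 \cdot 24\right)} = \frac{1}{\sqrt{450} + \left(100 - 11520 - 27648 + 240\right)} = \frac{1}{15 \sqrt{2} + \left(100 - 11520 - 27648 + 240\right)} = \frac{1}{15 \sqrt{2} - 38828} = \frac{1}{-38828 + 15 \sqrt{2}}$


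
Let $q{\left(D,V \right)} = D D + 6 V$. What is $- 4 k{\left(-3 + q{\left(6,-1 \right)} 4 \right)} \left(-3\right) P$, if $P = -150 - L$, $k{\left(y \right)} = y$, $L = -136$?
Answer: $-19656$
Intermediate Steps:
$q{\left(D,V \right)} = D^{2} + 6 V$
$P = -14$ ($P = -150 - -136 = -150 + 136 = -14$)
$- 4 k{\left(-3 + q{\left(6,-1 \right)} 4 \right)} \left(-3\right) P = - 4 \left(-3 + \left(6^{2} + 6 \left(-1\right)\right) 4\right) \left(-3\right) \left(-14\right) = - 4 \left(-3 + \left(36 - 6\right) 4\right) \left(-3\right) \left(-14\right) = - 4 \left(-3 + 30 \cdot 4\right) \left(-3\right) \left(-14\right) = - 4 \left(-3 + 120\right) \left(-3\right) \left(-14\right) = \left(-4\right) 117 \left(-3\right) \left(-14\right) = \left(-468\right) \left(-3\right) \left(-14\right) = 1404 \left(-14\right) = -19656$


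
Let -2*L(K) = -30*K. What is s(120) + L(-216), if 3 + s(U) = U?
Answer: -3123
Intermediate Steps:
s(U) = -3 + U
L(K) = 15*K (L(K) = -(-15)*K = 15*K)
s(120) + L(-216) = (-3 + 120) + 15*(-216) = 117 - 3240 = -3123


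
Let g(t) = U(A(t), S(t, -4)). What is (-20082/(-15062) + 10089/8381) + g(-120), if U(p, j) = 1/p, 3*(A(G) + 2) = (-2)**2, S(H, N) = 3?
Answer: 7700931/7425566 ≈ 1.0371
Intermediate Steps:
A(G) = -2/3 (A(G) = -2 + (1/3)*(-2)**2 = -2 + (1/3)*4 = -2 + 4/3 = -2/3)
g(t) = -3/2 (g(t) = 1/(-2/3) = -3/2)
(-20082/(-15062) + 10089/8381) + g(-120) = (-20082/(-15062) + 10089/8381) - 3/2 = (-20082*(-1/15062) + 10089*(1/8381)) - 3/2 = (10041/7531 + 10089/8381) - 3/2 = 9419640/3712783 - 3/2 = 7700931/7425566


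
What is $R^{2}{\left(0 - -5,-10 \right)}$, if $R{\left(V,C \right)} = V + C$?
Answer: $25$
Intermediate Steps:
$R{\left(V,C \right)} = C + V$
$R^{2}{\left(0 - -5,-10 \right)} = \left(-10 + \left(0 - -5\right)\right)^{2} = \left(-10 + \left(0 + 5\right)\right)^{2} = \left(-10 + 5\right)^{2} = \left(-5\right)^{2} = 25$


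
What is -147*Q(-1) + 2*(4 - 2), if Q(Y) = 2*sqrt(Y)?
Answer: 4 - 294*I ≈ 4.0 - 294.0*I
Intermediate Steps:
-147*Q(-1) + 2*(4 - 2) = -294*sqrt(-1) + 2*(4 - 2) = -294*I + 2*2 = -294*I + 4 = 4 - 294*I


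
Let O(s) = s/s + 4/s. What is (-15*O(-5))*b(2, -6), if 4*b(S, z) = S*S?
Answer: -3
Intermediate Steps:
O(s) = 1 + 4/s
b(S, z) = S**2/4 (b(S, z) = (S*S)/4 = S**2/4)
(-15*O(-5))*b(2, -6) = (-15*(4 - 5)/(-5))*((1/4)*2**2) = (-(-3)*(-1))*((1/4)*4) = -15*1/5*1 = -3*1 = -3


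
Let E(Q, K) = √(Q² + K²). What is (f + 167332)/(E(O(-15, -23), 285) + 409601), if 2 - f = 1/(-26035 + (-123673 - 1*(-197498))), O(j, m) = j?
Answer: 3275534902338259/8017866783520290 - 7996891859*√362/534524452234686 ≈ 0.40824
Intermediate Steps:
E(Q, K) = √(K² + Q²)
f = 95579/47790 (f = 2 - 1/(-26035 + (-123673 - 1*(-197498))) = 2 - 1/(-26035 + (-123673 + 197498)) = 2 - 1/(-26035 + 73825) = 2 - 1/47790 = 95579/47790 ≈ 2.0000)
(f + 167332)/(E(O(-15, -23), 285) + 409601) = (95579/47790 + 167332)/(√(285² + (-15)²) + 409601) = 7996891859/(47790*(√(81225 + 225) + 409601)) = 7996891859/(47790*(√81450 + 409601)) = 7996891859/(47790*(15*√362 + 409601)) = 7996891859/(47790*(409601 + 15*√362))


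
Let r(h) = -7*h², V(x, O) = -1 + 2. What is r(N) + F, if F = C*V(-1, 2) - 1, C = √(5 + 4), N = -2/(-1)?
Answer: -26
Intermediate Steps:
V(x, O) = 1
N = 2 (N = -2*(-1) = 2)
C = 3 (C = √9 = 3)
F = 2 (F = 3*1 - 1 = 3 - 1 = 2)
r(N) + F = -7*2² + 2 = -7*4 + 2 = -28 + 2 = -26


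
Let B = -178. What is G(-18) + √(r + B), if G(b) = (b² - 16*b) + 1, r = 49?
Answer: 613 + I*√129 ≈ 613.0 + 11.358*I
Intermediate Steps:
G(b) = 1 + b² - 16*b
G(-18) + √(r + B) = (1 + (-18)² - 16*(-18)) + √(49 - 178) = (1 + 324 + 288) + √(-129) = 613 + I*√129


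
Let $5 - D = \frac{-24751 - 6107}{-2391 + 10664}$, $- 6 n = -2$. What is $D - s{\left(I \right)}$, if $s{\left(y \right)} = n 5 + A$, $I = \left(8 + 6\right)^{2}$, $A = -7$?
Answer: $\frac{349037}{24819} \approx 14.063$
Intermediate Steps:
$n = \frac{1}{3}$ ($n = \left(- \frac{1}{6}\right) \left(-2\right) = \frac{1}{3} \approx 0.33333$)
$I = 196$ ($I = 14^{2} = 196$)
$s{\left(y \right)} = - \frac{16}{3}$ ($s{\left(y \right)} = \frac{1}{3} \cdot 5 - 7 = \frac{5}{3} - 7 = - \frac{16}{3}$)
$D = \frac{72223}{8273}$ ($D = 5 - \frac{-24751 - 6107}{-2391 + 10664} = 5 - - \frac{30858}{8273} = 5 + \frac{30858}{8273} = \frac{72223}{8273} \approx 8.73$)
$D - s{\left(I \right)} = \frac{72223}{8273} - - \frac{16}{3} = \frac{72223}{8273} + \frac{16}{3} = \frac{349037}{24819}$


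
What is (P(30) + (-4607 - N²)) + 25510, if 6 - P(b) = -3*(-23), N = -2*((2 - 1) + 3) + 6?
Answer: 20836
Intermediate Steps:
N = -2 (N = -2*(1 + 3) + 6 = -2*4 + 6 = -8 + 6 = -2)
P(b) = -63 (P(b) = 6 - (-3)*(-23) = 6 - 1*69 = 6 - 69 = -63)
(P(30) + (-4607 - N²)) + 25510 = (-63 + (-4607 - 1*(-2)²)) + 25510 = (-63 + (-4607 - 1*4)) + 25510 = (-63 + (-4607 - 4)) + 25510 = (-63 - 4611) + 25510 = -4674 + 25510 = 20836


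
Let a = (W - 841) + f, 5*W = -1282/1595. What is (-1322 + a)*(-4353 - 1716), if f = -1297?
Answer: 167472731958/7975 ≈ 2.1000e+7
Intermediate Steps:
W = -1282/7975 (W = (-1282/1595)/5 = (-1282*1/1595)/5 = (⅕)*(-1282/1595) = -1282/7975 ≈ -0.16075)
a = -17051832/7975 (a = (-1282/7975 - 841) - 1297 = -6708257/7975 - 1297 = -17051832/7975 ≈ -2138.2)
(-1322 + a)*(-4353 - 1716) = (-1322 - 17051832/7975)*(-4353 - 1716) = -27594782/7975*(-6069) = 167472731958/7975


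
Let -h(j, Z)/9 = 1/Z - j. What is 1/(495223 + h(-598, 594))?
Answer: 66/32329505 ≈ 2.0415e-6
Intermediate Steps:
h(j, Z) = -9/Z + 9*j (h(j, Z) = -9*(1/Z - j) = -9/Z + 9*j)
1/(495223 + h(-598, 594)) = 1/(495223 + (-9/594 + 9*(-598))) = 1/(495223 + (-9*1/594 - 5382)) = 1/(495223 + (-1/66 - 5382)) = 1/(495223 - 355213/66) = 1/(32329505/66) = 66/32329505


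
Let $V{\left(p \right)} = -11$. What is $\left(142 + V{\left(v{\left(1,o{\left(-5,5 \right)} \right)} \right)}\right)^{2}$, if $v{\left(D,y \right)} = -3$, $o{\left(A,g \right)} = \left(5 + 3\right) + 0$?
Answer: $17161$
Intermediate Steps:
$o{\left(A,g \right)} = 8$ ($o{\left(A,g \right)} = 8 + 0 = 8$)
$\left(142 + V{\left(v{\left(1,o{\left(-5,5 \right)} \right)} \right)}\right)^{2} = \left(142 - 11\right)^{2} = 131^{2} = 17161$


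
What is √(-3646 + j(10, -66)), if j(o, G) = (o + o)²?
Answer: I*√3246 ≈ 56.974*I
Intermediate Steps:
j(o, G) = 4*o² (j(o, G) = (2*o)² = 4*o²)
√(-3646 + j(10, -66)) = √(-3646 + 4*10²) = √(-3646 + 4*100) = √(-3646 + 400) = √(-3246) = I*√3246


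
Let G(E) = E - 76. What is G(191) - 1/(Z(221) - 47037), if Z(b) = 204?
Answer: 5385796/46833 ≈ 115.00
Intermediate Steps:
G(E) = -76 + E
G(191) - 1/(Z(221) - 47037) = (-76 + 191) - 1/(204 - 47037) = 115 - 1/(-46833) = 115 - 1*(-1/46833) = 115 + 1/46833 = 5385796/46833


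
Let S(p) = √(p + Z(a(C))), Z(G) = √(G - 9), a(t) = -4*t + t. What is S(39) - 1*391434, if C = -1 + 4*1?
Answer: -391434 + √(39 + 3*I*√2) ≈ -3.9143e+5 + 0.33918*I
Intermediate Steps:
C = 3 (C = -1 + 4 = 3)
a(t) = -3*t
Z(G) = √(-9 + G)
S(p) = √(p + 3*I*√2) (S(p) = √(p + √(-9 - 3*3)) = √(p + √(-9 - 9)) = √(p + √(-18)) = √(p + 3*I*√2))
S(39) - 1*391434 = √(39 + 3*I*√2) - 1*391434 = √(39 + 3*I*√2) - 391434 = -391434 + √(39 + 3*I*√2)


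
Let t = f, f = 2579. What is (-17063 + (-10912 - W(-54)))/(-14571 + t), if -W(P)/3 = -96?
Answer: 28263/11992 ≈ 2.3568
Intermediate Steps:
W(P) = 288 (W(P) = -3*(-96) = 288)
t = 2579
(-17063 + (-10912 - W(-54)))/(-14571 + t) = (-17063 + (-10912 - 1*288))/(-14571 + 2579) = (-17063 + (-10912 - 288))/(-11992) = (-17063 - 11200)*(-1/11992) = -28263*(-1/11992) = 28263/11992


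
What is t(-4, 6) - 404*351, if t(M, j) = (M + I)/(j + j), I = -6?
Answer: -850829/6 ≈ -1.4180e+5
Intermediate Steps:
t(M, j) = (-6 + M)/(2*j) (t(M, j) = (M - 6)/(j + j) = (-6 + M)/((2*j)) = (-6 + M)*(1/(2*j)) = (-6 + M)/(2*j))
t(-4, 6) - 404*351 = (1/2)*(-6 - 4)/6 - 404*351 = (1/2)*(1/6)*(-10) - 141804 = -5/6 - 141804 = -850829/6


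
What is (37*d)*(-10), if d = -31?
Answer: 11470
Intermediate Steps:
(37*d)*(-10) = (37*(-31))*(-10) = -1147*(-10) = 11470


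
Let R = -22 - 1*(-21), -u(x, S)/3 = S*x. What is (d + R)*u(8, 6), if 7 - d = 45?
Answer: 5616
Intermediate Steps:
u(x, S) = -3*S*x
R = -1 (R = -22 + 21 = -1)
d = -38 (d = 7 - 1*45 = 7 - 45 = -38)
(d + R)*u(8, 6) = (-38 - 1)*(-3*6*8) = -39*(-144) = 5616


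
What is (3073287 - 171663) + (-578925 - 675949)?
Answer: 1646750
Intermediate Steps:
(3073287 - 171663) + (-578925 - 675949) = 2901624 - 1254874 = 1646750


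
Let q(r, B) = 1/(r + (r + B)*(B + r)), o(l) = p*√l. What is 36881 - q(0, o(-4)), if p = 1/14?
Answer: 36930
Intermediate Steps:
p = 1/14 ≈ 0.071429
o(l) = √l/14
q(r, B) = 1/(r + (B + r)²) (q(r, B) = 1/(r + (B + r)*(B + r)) = 1/(r + (B + r)²))
36881 - q(0, o(-4)) = 36881 - 1/(0 + (√(-4)/14 + 0)²) = 36881 - 1/(0 + ((2*I)/14 + 0)²) = 36881 - 1/(0 + (I/7 + 0)²) = 36881 - 1/(0 + (I/7)²) = 36881 - 1/(0 - 1/49) = 36881 - 1/(-1/49) = 36881 - 1*(-49) = 36881 + 49 = 36930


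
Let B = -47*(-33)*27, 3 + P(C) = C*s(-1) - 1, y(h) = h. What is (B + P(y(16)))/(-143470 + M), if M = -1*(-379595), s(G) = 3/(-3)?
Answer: 41857/236125 ≈ 0.17727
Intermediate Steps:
s(G) = -1 (s(G) = 3*(-⅓) = -1)
M = 379595
P(C) = -4 - C (P(C) = -3 + (C*(-1) - 1) = -3 + (-C - 1) = -3 + (-1 - C) = -4 - C)
B = 41877 (B = 1551*27 = 41877)
(B + P(y(16)))/(-143470 + M) = (41877 + (-4 - 1*16))/(-143470 + 379595) = (41877 + (-4 - 16))/236125 = (41877 - 20)*(1/236125) = 41857*(1/236125) = 41857/236125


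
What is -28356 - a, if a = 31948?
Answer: -60304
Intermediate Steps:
-28356 - a = -28356 - 1*31948 = -28356 - 31948 = -60304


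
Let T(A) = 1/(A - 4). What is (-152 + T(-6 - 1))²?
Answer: 2798929/121 ≈ 23132.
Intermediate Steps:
T(A) = 1/(-4 + A)
(-152 + T(-6 - 1))² = (-152 + 1/(-4 + (-6 - 1)))² = (-152 + 1/(-4 - 7))² = (-152 + 1/(-11))² = (-152 - 1/11)² = (-1673/11)² = 2798929/121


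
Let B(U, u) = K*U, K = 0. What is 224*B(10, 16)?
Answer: 0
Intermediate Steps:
B(U, u) = 0 (B(U, u) = 0*U = 0)
224*B(10, 16) = 224*0 = 0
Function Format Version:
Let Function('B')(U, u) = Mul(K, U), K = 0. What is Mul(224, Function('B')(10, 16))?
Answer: 0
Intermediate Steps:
Function('B')(U, u) = 0 (Function('B')(U, u) = Mul(0, U) = 0)
Mul(224, Function('B')(10, 16)) = Mul(224, 0) = 0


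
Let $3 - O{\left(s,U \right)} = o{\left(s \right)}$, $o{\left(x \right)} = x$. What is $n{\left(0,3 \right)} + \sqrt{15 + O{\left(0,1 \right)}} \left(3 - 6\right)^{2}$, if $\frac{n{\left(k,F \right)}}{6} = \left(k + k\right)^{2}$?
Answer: $27 \sqrt{2} \approx 38.184$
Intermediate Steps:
$n{\left(k,F \right)} = 24 k^{2}$ ($n{\left(k,F \right)} = 6 \left(k + k\right)^{2} = 6 \left(2 k\right)^{2} = 6 \cdot 4 k^{2} = 24 k^{2}$)
$O{\left(s,U \right)} = 3 - s$
$n{\left(0,3 \right)} + \sqrt{15 + O{\left(0,1 \right)}} \left(3 - 6\right)^{2} = 24 \cdot 0^{2} + \sqrt{15 + \left(3 - 0\right)} \left(3 - 6\right)^{2} = 24 \cdot 0 + \sqrt{15 + \left(3 + 0\right)} \left(-3\right)^{2} = 0 + \sqrt{15 + 3} \cdot 9 = 0 + \sqrt{18} \cdot 9 = 0 + 3 \sqrt{2} \cdot 9 = 0 + 27 \sqrt{2} = 27 \sqrt{2}$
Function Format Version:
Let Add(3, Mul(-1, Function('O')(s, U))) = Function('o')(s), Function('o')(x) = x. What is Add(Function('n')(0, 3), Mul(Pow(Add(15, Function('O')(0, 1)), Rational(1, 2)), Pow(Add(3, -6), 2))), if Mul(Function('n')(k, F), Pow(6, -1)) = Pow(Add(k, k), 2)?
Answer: Mul(27, Pow(2, Rational(1, 2))) ≈ 38.184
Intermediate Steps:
Function('n')(k, F) = Mul(24, Pow(k, 2)) (Function('n')(k, F) = Mul(6, Pow(Add(k, k), 2)) = Mul(6, Pow(Mul(2, k), 2)) = Mul(6, Mul(4, Pow(k, 2))) = Mul(24, Pow(k, 2)))
Function('O')(s, U) = Add(3, Mul(-1, s))
Add(Function('n')(0, 3), Mul(Pow(Add(15, Function('O')(0, 1)), Rational(1, 2)), Pow(Add(3, -6), 2))) = Add(Mul(24, Pow(0, 2)), Mul(Pow(Add(15, Add(3, Mul(-1, 0))), Rational(1, 2)), Pow(Add(3, -6), 2))) = Add(Mul(24, 0), Mul(Pow(Add(15, Add(3, 0)), Rational(1, 2)), Pow(-3, 2))) = Add(0, Mul(Pow(Add(15, 3), Rational(1, 2)), 9)) = Add(0, Mul(Pow(18, Rational(1, 2)), 9)) = Add(0, Mul(Mul(3, Pow(2, Rational(1, 2))), 9)) = Add(0, Mul(27, Pow(2, Rational(1, 2)))) = Mul(27, Pow(2, Rational(1, 2)))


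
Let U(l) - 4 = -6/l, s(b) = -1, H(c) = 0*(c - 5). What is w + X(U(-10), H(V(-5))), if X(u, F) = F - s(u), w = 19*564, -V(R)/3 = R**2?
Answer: 10717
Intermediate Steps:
V(R) = -3*R**2
H(c) = 0 (H(c) = 0*(-5 + c) = 0)
U(l) = 4 - 6/l
w = 10716
X(u, F) = 1 + F (X(u, F) = F - 1*(-1) = F + 1 = 1 + F)
w + X(U(-10), H(V(-5))) = 10716 + (1 + 0) = 10716 + 1 = 10717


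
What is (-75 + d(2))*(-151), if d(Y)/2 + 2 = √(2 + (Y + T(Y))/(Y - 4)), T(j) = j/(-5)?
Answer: 11929 - 302*√30/5 ≈ 11598.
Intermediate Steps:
T(j) = -j/5 (T(j) = j*(-⅕) = -j/5)
d(Y) = -4 + 2*√(2 + 4*Y/(5*(-4 + Y))) (d(Y) = -4 + 2*√(2 + (Y - Y/5)/(Y - 4)) = -4 + 2*√(2 + (4*Y/5)/(-4 + Y)) = -4 + 2*√(2 + 4*Y/(5*(-4 + Y))))
(-75 + d(2))*(-151) = (-75 + (-4 + 2*√10*√((-20 + 7*2)/(-4 + 2))/5))*(-151) = (-75 + (-4 + 2*√10*√((-20 + 14)/(-2))/5))*(-151) = (-75 + (-4 + 2*√10*√(-½*(-6))/5))*(-151) = (-75 + (-4 + 2*√10*√3/5))*(-151) = (-75 + (-4 + 2*√30/5))*(-151) = (-79 + 2*√30/5)*(-151) = 11929 - 302*√30/5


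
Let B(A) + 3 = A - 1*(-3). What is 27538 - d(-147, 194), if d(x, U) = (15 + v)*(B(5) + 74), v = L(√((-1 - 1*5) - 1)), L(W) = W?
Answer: 26353 - 79*I*√7 ≈ 26353.0 - 209.01*I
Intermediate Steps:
v = I*√7 (v = √((-1 - 1*5) - 1) = √((-1 - 5) - 1) = √(-6 - 1) = √(-7) = I*√7 ≈ 2.6458*I)
B(A) = A (B(A) = -3 + (A - 1*(-3)) = -3 + (A + 3) = -3 + (3 + A) = A)
d(x, U) = 1185 + 79*I*√7 (d(x, U) = (15 + I*√7)*(5 + 74) = (15 + I*√7)*79 = 1185 + 79*I*√7)
27538 - d(-147, 194) = 27538 - (1185 + 79*I*√7) = 27538 + (-1185 - 79*I*√7) = 26353 - 79*I*√7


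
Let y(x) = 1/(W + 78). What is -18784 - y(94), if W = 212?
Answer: -5447361/290 ≈ -18784.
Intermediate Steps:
y(x) = 1/290 (y(x) = 1/(212 + 78) = 1/290)
-18784 - y(94) = -18784 - 1*1/290 = -18784 - 1/290 = -5447361/290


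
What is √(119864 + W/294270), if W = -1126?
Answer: √2594900679844395/147135 ≈ 346.21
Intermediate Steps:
√(119864 + W/294270) = √(119864 - 1126/294270) = √(119864 - 1126*1/294270) = √(119864 - 563/147135) = √(17636189077/147135) = √2594900679844395/147135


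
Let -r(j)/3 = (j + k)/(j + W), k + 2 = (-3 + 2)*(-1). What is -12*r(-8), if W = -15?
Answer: 324/23 ≈ 14.087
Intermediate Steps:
k = -1 (k = -2 + (-3 + 2)*(-1) = -2 - 1*(-1) = -2 + 1 = -1)
r(j) = -3*(-1 + j)/(-15 + j) (r(j) = -3*(j - 1)/(j - 15) = -3*(-1 + j)/(-15 + j))
-12*r(-8) = -36*(1 - 1*(-8))/(-15 - 8) = -36*(1 + 8)/(-23) = -36*(-1)*9/23 = -12*(-27/23) = 324/23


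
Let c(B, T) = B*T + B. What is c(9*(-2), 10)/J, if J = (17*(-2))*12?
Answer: 33/68 ≈ 0.48529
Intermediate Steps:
c(B, T) = B + B*T
J = -408 (J = -34*12 = -408)
c(9*(-2), 10)/J = ((9*(-2))*(1 + 10))/(-408) = -18*11*(-1/408) = -198*(-1/408) = 33/68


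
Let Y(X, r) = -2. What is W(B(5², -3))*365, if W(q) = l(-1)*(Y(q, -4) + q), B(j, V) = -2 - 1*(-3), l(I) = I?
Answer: 365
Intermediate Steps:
B(j, V) = 1 (B(j, V) = -2 + 3 = 1)
W(q) = 2 - q (W(q) = -(-2 + q) = 2 - q)
W(B(5², -3))*365 = (2 - 1*1)*365 = (2 - 1)*365 = 1*365 = 365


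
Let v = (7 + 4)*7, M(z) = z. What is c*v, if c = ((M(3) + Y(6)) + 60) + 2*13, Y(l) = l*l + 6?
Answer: 10087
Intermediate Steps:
Y(l) = 6 + l**2 (Y(l) = l**2 + 6 = 6 + l**2)
v = 77 (v = 11*7 = 77)
c = 131 (c = ((3 + (6 + 6**2)) + 60) + 2*13 = ((3 + (6 + 36)) + 60) + 26 = ((3 + 42) + 60) + 26 = (45 + 60) + 26 = 105 + 26 = 131)
c*v = 131*77 = 10087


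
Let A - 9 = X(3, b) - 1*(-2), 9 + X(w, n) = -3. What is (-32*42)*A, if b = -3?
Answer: 1344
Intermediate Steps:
X(w, n) = -12 (X(w, n) = -9 - 3 = -12)
A = -1 (A = 9 + (-12 - 1*(-2)) = 9 + (-12 + 2) = 9 - 10 = -1)
(-32*42)*A = -32*42*(-1) = -1344*(-1) = 1344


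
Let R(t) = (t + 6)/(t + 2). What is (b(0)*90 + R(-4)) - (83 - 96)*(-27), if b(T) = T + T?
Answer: -352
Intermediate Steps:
b(T) = 2*T
R(t) = (6 + t)/(2 + t)
(b(0)*90 + R(-4)) - (83 - 96)*(-27) = ((2*0)*90 + (6 - 4)/(2 - 4)) - (83 - 96)*(-27) = (0*90 + 2/(-2)) - (-13)*(-27) = (0 - ½*2) - 1*351 = (0 - 1) - 351 = -1 - 351 = -352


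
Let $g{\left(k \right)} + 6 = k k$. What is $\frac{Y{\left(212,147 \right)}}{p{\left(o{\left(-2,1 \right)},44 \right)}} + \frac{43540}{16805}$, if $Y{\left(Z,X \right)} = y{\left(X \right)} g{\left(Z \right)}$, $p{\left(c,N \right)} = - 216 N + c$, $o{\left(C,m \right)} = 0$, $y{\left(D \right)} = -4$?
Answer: $\frac{85863413}{3992868} \approx 21.504$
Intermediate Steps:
$g{\left(k \right)} = -6 + k^{2}$ ($g{\left(k \right)} = -6 + k k = -6 + k^{2}$)
$p{\left(c,N \right)} = c - 216 N$
$Y{\left(Z,X \right)} = 24 - 4 Z^{2}$ ($Y{\left(Z,X \right)} = - 4 \left(-6 + Z^{2}\right) = 24 - 4 Z^{2}$)
$\frac{Y{\left(212,147 \right)}}{p{\left(o{\left(-2,1 \right)},44 \right)}} + \frac{43540}{16805} = \frac{24 - 4 \cdot 212^{2}}{0 - 9504} + \frac{43540}{16805} = \frac{24 - 179776}{0 - 9504} + 43540 \cdot \frac{1}{16805} = \frac{24 - 179776}{-9504} + \frac{8708}{3361} = \left(-179752\right) \left(- \frac{1}{9504}\right) + \frac{8708}{3361} = \frac{22469}{1188} + \frac{8708}{3361} = \frac{85863413}{3992868}$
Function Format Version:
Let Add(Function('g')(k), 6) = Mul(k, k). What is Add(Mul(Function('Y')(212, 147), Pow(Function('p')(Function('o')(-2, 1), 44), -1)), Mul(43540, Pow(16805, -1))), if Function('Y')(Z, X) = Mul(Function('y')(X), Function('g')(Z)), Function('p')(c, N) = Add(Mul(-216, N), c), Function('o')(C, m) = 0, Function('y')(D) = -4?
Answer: Rational(85863413, 3992868) ≈ 21.504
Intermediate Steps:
Function('g')(k) = Add(-6, Pow(k, 2)) (Function('g')(k) = Add(-6, Mul(k, k)) = Add(-6, Pow(k, 2)))
Function('p')(c, N) = Add(c, Mul(-216, N))
Function('Y')(Z, X) = Add(24, Mul(-4, Pow(Z, 2))) (Function('Y')(Z, X) = Mul(-4, Add(-6, Pow(Z, 2))) = Add(24, Mul(-4, Pow(Z, 2))))
Add(Mul(Function('Y')(212, 147), Pow(Function('p')(Function('o')(-2, 1), 44), -1)), Mul(43540, Pow(16805, -1))) = Add(Mul(Add(24, Mul(-4, Pow(212, 2))), Pow(Add(0, Mul(-216, 44)), -1)), Mul(43540, Pow(16805, -1))) = Add(Mul(Add(24, Mul(-4, 44944)), Pow(Add(0, -9504), -1)), Mul(43540, Rational(1, 16805))) = Add(Mul(Add(24, -179776), Pow(-9504, -1)), Rational(8708, 3361)) = Add(Mul(-179752, Rational(-1, 9504)), Rational(8708, 3361)) = Add(Rational(22469, 1188), Rational(8708, 3361)) = Rational(85863413, 3992868)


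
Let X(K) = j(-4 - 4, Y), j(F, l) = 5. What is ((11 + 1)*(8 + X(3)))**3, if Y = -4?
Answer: 3796416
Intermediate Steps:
X(K) = 5
((11 + 1)*(8 + X(3)))**3 = ((11 + 1)*(8 + 5))**3 = (12*13)**3 = 156**3 = 3796416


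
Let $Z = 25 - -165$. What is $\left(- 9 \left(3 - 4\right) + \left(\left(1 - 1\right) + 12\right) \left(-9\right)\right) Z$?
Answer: $-18810$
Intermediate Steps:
$Z = 190$ ($Z = 25 + 165 = 190$)
$\left(- 9 \left(3 - 4\right) + \left(\left(1 - 1\right) + 12\right) \left(-9\right)\right) Z = \left(- 9 \left(3 - 4\right) + \left(\left(1 - 1\right) + 12\right) \left(-9\right)\right) 190 = \left(\left(-9\right) \left(-1\right) + \left(0 + 12\right) \left(-9\right)\right) 190 = \left(9 + 12 \left(-9\right)\right) 190 = \left(9 - 108\right) 190 = \left(-99\right) 190 = -18810$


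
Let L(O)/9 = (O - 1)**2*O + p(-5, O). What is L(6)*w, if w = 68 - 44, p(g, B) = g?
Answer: 31320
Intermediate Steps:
L(O) = -45 + 9*O*(-1 + O)**2 (L(O) = 9*((O - 1)**2*O - 5) = 9*((-1 + O)**2*O - 5) = 9*(O*(-1 + O)**2 - 5) = 9*(-5 + O*(-1 + O)**2) = -45 + 9*O*(-1 + O)**2)
w = 24
L(6)*w = (-45 + 9*6*(-1 + 6)**2)*24 = (-45 + 9*6*5**2)*24 = (-45 + 9*6*25)*24 = (-45 + 1350)*24 = 1305*24 = 31320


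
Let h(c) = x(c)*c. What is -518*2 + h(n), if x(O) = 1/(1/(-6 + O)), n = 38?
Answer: 180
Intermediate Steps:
x(O) = -6 + O
h(c) = c*(-6 + c) (h(c) = (-6 + c)*c = c*(-6 + c))
-518*2 + h(n) = -518*2 + 38*(-6 + 38) = -1036 + 38*32 = -1036 + 1216 = 180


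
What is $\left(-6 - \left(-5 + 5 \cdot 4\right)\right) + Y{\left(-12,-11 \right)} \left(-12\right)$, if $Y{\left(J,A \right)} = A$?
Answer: $111$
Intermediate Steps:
$\left(-6 - \left(-5 + 5 \cdot 4\right)\right) + Y{\left(-12,-11 \right)} \left(-12\right) = \left(-6 - \left(-5 + 5 \cdot 4\right)\right) - -132 = \left(-6 - \left(-5 + 20\right)\right) + 132 = \left(-6 - 15\right) + 132 = -21 + 132 = 111$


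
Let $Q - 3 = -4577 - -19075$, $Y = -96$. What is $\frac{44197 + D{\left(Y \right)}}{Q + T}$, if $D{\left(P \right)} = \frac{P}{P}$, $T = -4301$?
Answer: $\frac{22099}{5100} \approx 4.3331$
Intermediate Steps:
$D{\left(P \right)} = 1$
$Q = 14501$ ($Q = 3 - -14498 = 3 + \left(-4577 + 19075\right) = 3 + 14498 = 14501$)
$\frac{44197 + D{\left(Y \right)}}{Q + T} = \frac{44197 + 1}{14501 - 4301} = \frac{44198}{10200} = 44198 \cdot \frac{1}{10200} = \frac{22099}{5100}$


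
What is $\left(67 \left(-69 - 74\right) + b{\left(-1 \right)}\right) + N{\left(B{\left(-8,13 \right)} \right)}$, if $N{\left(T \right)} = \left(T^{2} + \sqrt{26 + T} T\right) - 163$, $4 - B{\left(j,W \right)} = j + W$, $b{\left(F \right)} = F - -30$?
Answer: $-9719$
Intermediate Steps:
$b{\left(F \right)} = 30 + F$ ($b{\left(F \right)} = F + 30 = 30 + F$)
$B{\left(j,W \right)} = 4 - W - j$ ($B{\left(j,W \right)} = 4 - \left(j + W\right) = 4 - \left(W + j\right) = 4 - W - j$)
$N{\left(T \right)} = -163 + T^{2} + T \sqrt{26 + T}$ ($N{\left(T \right)} = \left(T^{2} + T \sqrt{26 + T}\right) - 163 = -163 + T^{2} + T \sqrt{26 + T}$)
$\left(67 \left(-69 - 74\right) + b{\left(-1 \right)}\right) + N{\left(B{\left(-8,13 \right)} \right)} = \left(67 \left(-69 - 74\right) + \left(30 - 1\right)\right) + \left(-163 + \left(4 - 13 - -8\right)^{2} + \left(4 - 13 - -8\right) \sqrt{26 - 1}\right) = \left(67 \left(-143\right) + 29\right) + \left(-163 + \left(4 - 13 + 8\right)^{2} + \left(4 - 13 + 8\right) \sqrt{26 + \left(4 - 13 + 8\right)}\right) = \left(-9581 + 29\right) - \left(163 - 1 + \sqrt{26 - 1}\right) = -9552 - \left(162 + \sqrt{25}\right) = -9552 - 167 = -9719$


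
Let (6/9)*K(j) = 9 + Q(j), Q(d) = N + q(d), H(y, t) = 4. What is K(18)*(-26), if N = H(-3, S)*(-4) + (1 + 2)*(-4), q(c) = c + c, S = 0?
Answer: -663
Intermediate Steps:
q(c) = 2*c
N = -28 (N = 4*(-4) + (1 + 2)*(-4) = -16 + 3*(-4) = -16 - 12 = -28)
Q(d) = -28 + 2*d
K(j) = -57/2 + 3*j (K(j) = 3*(9 + (-28 + 2*j))/2 = 3*(-19 + 2*j)/2 = -57/2 + 3*j)
K(18)*(-26) = (-57/2 + 3*18)*(-26) = (-57/2 + 54)*(-26) = (51/2)*(-26) = -663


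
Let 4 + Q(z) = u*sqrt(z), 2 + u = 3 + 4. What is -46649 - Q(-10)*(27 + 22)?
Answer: -46453 - 245*I*sqrt(10) ≈ -46453.0 - 774.76*I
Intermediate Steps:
u = 5 (u = -2 + (3 + 4) = -2 + 7 = 5)
Q(z) = -4 + 5*sqrt(z)
-46649 - Q(-10)*(27 + 22) = -46649 - (-4 + 5*sqrt(-10))*(27 + 22) = -46649 - (-4 + 5*(I*sqrt(10)))*49 = -46649 - (-4 + 5*I*sqrt(10))*49 = -46649 - (-196 + 245*I*sqrt(10)) = -46649 + (196 - 245*I*sqrt(10)) = -46453 - 245*I*sqrt(10)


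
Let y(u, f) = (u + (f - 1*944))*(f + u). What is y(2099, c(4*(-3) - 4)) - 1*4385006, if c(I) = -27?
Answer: -2047790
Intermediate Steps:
y(u, f) = (f + u)*(-944 + f + u) (y(u, f) = (u + (f - 944))*(f + u) = (u + (-944 + f))*(f + u) = (-944 + f + u)*(f + u) = (f + u)*(-944 + f + u))
y(2099, c(4*(-3) - 4)) - 1*4385006 = ((-27)² + 2099² - 944*(-27) - 944*2099 + 2*(-27)*2099) - 1*4385006 = (729 + 4405801 + 25488 - 1981456 - 113346) - 4385006 = 2337216 - 4385006 = -2047790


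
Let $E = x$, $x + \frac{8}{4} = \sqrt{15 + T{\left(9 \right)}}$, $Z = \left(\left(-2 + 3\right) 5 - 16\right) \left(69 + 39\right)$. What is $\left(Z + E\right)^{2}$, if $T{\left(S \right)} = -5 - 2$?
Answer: $1416108 - 4760 \sqrt{2} \approx 1.4094 \cdot 10^{6}$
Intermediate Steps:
$T{\left(S \right)} = -7$ ($T{\left(S \right)} = -5 - 2 = -7$)
$Z = -1188$ ($Z = \left(1 \cdot 5 - 16\right) 108 = \left(5 - 16\right) 108 = \left(-11\right) 108 = -1188$)
$x = -2 + 2 \sqrt{2}$ ($x = -2 + \sqrt{15 - 7} = -2 + \sqrt{8} = -2 + 2 \sqrt{2} \approx 0.82843$)
$E = -2 + 2 \sqrt{2} \approx 0.82843$
$\left(Z + E\right)^{2} = \left(-1188 - \left(2 - 2 \sqrt{2}\right)\right)^{2} = \left(-1190 + 2 \sqrt{2}\right)^{2}$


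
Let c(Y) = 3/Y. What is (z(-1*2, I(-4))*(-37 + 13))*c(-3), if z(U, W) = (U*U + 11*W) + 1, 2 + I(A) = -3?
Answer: -1200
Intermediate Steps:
I(A) = -5 (I(A) = -2 - 3 = -5)
z(U, W) = 1 + U**2 + 11*W (z(U, W) = (U**2 + 11*W) + 1 = 1 + U**2 + 11*W)
(z(-1*2, I(-4))*(-37 + 13))*c(-3) = ((1 + (-1*2)**2 + 11*(-5))*(-37 + 13))*(3/(-3)) = ((1 + (-2)**2 - 55)*(-24))*(3*(-1/3)) = ((1 + 4 - 55)*(-24))*(-1) = -50*(-24)*(-1) = 1200*(-1) = -1200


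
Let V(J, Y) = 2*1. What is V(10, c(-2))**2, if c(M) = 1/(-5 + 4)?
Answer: 4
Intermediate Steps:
c(M) = -1 (c(M) = 1/(-1) = -1)
V(J, Y) = 2
V(10, c(-2))**2 = 2**2 = 4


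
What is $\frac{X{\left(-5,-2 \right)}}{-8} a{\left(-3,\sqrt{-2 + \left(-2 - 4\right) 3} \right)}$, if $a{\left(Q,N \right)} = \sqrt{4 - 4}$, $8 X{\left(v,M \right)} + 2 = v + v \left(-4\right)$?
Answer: $0$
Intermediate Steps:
$X{\left(v,M \right)} = - \frac{1}{4} - \frac{3 v}{8}$ ($X{\left(v,M \right)} = - \frac{1}{4} + \frac{v + v \left(-4\right)}{8} = - \frac{1}{4} + \frac{v - 4 v}{8} = - \frac{1}{4} + \frac{\left(-3\right) v}{8} = - \frac{1}{4} - \frac{3 v}{8}$)
$a{\left(Q,N \right)} = 0$ ($a{\left(Q,N \right)} = \sqrt{0} = 0$)
$\frac{X{\left(-5,-2 \right)}}{-8} a{\left(-3,\sqrt{-2 + \left(-2 - 4\right) 3} \right)} = \frac{- \frac{1}{4} - - \frac{15}{8}}{-8} \cdot 0 = \left(- \frac{1}{4} + \frac{15}{8}\right) \left(- \frac{1}{8}\right) 0 = \frac{13}{8} \left(- \frac{1}{8}\right) 0 = \left(- \frac{13}{64}\right) 0 = 0$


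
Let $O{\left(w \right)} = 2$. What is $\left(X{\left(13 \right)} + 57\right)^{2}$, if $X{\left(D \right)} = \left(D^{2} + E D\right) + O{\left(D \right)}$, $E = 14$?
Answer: $168100$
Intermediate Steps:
$X{\left(D \right)} = 2 + D^{2} + 14 D$ ($X{\left(D \right)} = \left(D^{2} + 14 D\right) + 2 = 2 + D^{2} + 14 D$)
$\left(X{\left(13 \right)} + 57\right)^{2} = \left(\left(2 + 13^{2} + 14 \cdot 13\right) + 57\right)^{2} = \left(\left(2 + 169 + 182\right) + 57\right)^{2} = \left(353 + 57\right)^{2} = 410^{2} = 168100$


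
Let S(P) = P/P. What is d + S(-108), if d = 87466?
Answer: 87467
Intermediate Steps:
S(P) = 1
d + S(-108) = 87466 + 1 = 87467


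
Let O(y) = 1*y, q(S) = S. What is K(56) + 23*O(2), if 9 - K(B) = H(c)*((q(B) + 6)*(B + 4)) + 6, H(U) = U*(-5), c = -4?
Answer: -74351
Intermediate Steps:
H(U) = -5*U
O(y) = y
K(B) = 3 - 20*(4 + B)*(6 + B) (K(B) = 9 - ((-5*(-4))*((B + 6)*(B + 4)) + 6) = 9 - (20*((6 + B)*(4 + B)) + 6) = 9 - (20*((4 + B)*(6 + B)) + 6) = 9 - (20*(4 + B)*(6 + B) + 6) = 9 - (6 + 20*(4 + B)*(6 + B)) = 9 + (-6 - 20*(4 + B)*(6 + B)) = 3 - 20*(4 + B)*(6 + B))
K(56) + 23*O(2) = (-477 - 200*56 - 20*56**2) + 23*2 = (-477 - 11200 - 20*3136) + 46 = (-477 - 11200 - 62720) + 46 = -74397 + 46 = -74351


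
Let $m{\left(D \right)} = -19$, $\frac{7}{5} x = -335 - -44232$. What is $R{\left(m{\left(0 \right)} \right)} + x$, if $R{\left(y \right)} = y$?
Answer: $31336$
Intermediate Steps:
$x = 31355$ ($x = \frac{5 \left(-335 - -44232\right)}{7} = \frac{5 \left(-335 + 44232\right)}{7} = \frac{5}{7} \cdot 43897 = 31355$)
$R{\left(m{\left(0 \right)} \right)} + x = -19 + 31355 = 31336$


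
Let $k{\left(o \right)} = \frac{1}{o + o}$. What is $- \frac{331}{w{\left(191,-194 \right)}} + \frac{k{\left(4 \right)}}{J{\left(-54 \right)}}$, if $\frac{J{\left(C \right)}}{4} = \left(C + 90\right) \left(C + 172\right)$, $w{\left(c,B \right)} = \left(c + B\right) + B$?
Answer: $\frac{44995013}{26779392} \approx 1.6802$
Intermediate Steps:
$w{\left(c,B \right)} = c + 2 B$ ($w{\left(c,B \right)} = \left(B + c\right) + B = c + 2 B$)
$J{\left(C \right)} = 4 \left(90 + C\right) \left(172 + C\right)$ ($J{\left(C \right)} = 4 \left(C + 90\right) \left(C + 172\right) = 4 \left(90 + C\right) \left(172 + C\right)$)
$k{\left(o \right)} = \frac{1}{2 o}$
$- \frac{331}{w{\left(191,-194 \right)}} + \frac{k{\left(4 \right)}}{J{\left(-54 \right)}} = - \frac{331}{191 + 2 \left(-194\right)} + \frac{\frac{1}{2} \cdot \frac{1}{4}}{61920 + 4 \left(-54\right)^{2} + 1048 \left(-54\right)} = - \frac{331}{191 - 388} + \frac{\frac{1}{2} \cdot \frac{1}{4}}{61920 + 4 \cdot 2916 - 56592} = - \frac{331}{-197} + \frac{1}{8 \left(61920 + 11664 - 56592\right)} = \left(-331\right) \left(- \frac{1}{197}\right) + \frac{1}{8 \cdot 16992} = \frac{331}{197} + \frac{1}{8} \cdot \frac{1}{16992} = \frac{331}{197} + \frac{1}{135936} = \frac{44995013}{26779392}$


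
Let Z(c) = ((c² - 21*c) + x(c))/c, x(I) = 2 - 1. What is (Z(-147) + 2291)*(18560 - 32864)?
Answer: -1487997440/49 ≈ -3.0367e+7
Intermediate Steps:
x(I) = 1
Z(c) = (1 + c² - 21*c)/c (Z(c) = ((c² - 21*c) + 1)/c = (1 + c² - 21*c)/c)
(Z(-147) + 2291)*(18560 - 32864) = ((-21 - 147 + 1/(-147)) + 2291)*(18560 - 32864) = ((-21 - 147 - 1/147) + 2291)*(-14304) = (-24697/147 + 2291)*(-14304) = (312080/147)*(-14304) = -1487997440/49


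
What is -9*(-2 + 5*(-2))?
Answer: 108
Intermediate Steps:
-9*(-2 + 5*(-2)) = -9*(-2 - 10) = -9*(-12) = 108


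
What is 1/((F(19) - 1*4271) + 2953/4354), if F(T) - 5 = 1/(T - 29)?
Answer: -10885/46429116 ≈ -0.00023444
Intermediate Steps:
F(T) = 5 + 1/(-29 + T) (F(T) = 5 + 1/(T - 29) = 5 + 1/(-29 + T))
1/((F(19) - 1*4271) + 2953/4354) = 1/(((-144 + 5*19)/(-29 + 19) - 1*4271) + 2953/4354) = 1/(((-144 + 95)/(-10) - 4271) + 2953*(1/4354)) = 1/((-⅒*(-49) - 4271) + 2953/4354) = 1/((49/10 - 4271) + 2953/4354) = 1/(-42661/10 + 2953/4354) = 1/(-46429116/10885) = -10885/46429116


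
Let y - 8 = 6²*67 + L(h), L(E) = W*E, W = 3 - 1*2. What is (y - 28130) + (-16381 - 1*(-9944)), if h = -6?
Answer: -32153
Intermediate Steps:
W = 1 (W = 3 - 2 = 1)
L(E) = E (L(E) = 1*E = E)
y = 2414 (y = 8 + (6²*67 - 6) = 8 + (36*67 - 6) = 8 + (2412 - 6) = 8 + 2406 = 2414)
(y - 28130) + (-16381 - 1*(-9944)) = (2414 - 28130) + (-16381 - 1*(-9944)) = -25716 + (-16381 + 9944) = -25716 - 6437 = -32153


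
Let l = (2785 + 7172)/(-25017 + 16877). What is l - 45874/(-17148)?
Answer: 50667931/34896180 ≈ 1.4520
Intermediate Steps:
l = -9957/8140 (l = 9957/(-8140) = 9957*(-1/8140) = -9957/8140 ≈ -1.2232)
l - 45874/(-17148) = -9957/8140 - 45874/(-17148) = -9957/8140 - 45874*(-1)/17148 = -9957/8140 - 1*(-22937/8574) = -9957/8140 + 22937/8574 = 50667931/34896180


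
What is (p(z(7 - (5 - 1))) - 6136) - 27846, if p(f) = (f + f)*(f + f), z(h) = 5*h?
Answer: -33082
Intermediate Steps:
p(f) = 4*f² (p(f) = (2*f)*(2*f) = 4*f²)
(p(z(7 - (5 - 1))) - 6136) - 27846 = (4*(5*(7 - (5 - 1)))² - 6136) - 27846 = (4*(5*(7 - 1*4))² - 6136) - 27846 = (4*(5*(7 - 4))² - 6136) - 27846 = (4*(5*3)² - 6136) - 27846 = (4*15² - 6136) - 27846 = (4*225 - 6136) - 27846 = (900 - 6136) - 27846 = -5236 - 27846 = -33082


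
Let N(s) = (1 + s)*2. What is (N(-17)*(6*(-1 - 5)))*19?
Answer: 21888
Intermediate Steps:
N(s) = 2 + 2*s
(N(-17)*(6*(-1 - 5)))*19 = ((2 + 2*(-17))*(6*(-1 - 5)))*19 = ((2 - 34)*(6*(-6)))*19 = -32*(-36)*19 = 1152*19 = 21888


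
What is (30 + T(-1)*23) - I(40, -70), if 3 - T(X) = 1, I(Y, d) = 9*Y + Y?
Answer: -324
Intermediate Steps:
I(Y, d) = 10*Y
T(X) = 2 (T(X) = 3 - 1*1 = 3 - 1 = 2)
(30 + T(-1)*23) - I(40, -70) = (30 + 2*23) - 10*40 = (30 + 46) - 1*400 = 76 - 400 = -324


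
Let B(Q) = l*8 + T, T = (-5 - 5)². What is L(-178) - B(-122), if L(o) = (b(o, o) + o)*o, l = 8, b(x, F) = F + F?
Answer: 94888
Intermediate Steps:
T = 100 (T = (-10)² = 100)
b(x, F) = 2*F
B(Q) = 164 (B(Q) = 8*8 + 100 = 64 + 100 = 164)
L(o) = 3*o² (L(o) = (2*o + o)*o = (3*o)*o = 3*o²)
L(-178) - B(-122) = 3*(-178)² - 1*164 = 3*31684 - 164 = 95052 - 164 = 94888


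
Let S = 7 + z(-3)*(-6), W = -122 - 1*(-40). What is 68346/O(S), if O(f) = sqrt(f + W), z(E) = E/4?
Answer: -22782*I*sqrt(282)/47 ≈ -8139.9*I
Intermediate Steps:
z(E) = E/4 (z(E) = E*(1/4) = E/4)
W = -82 (W = -122 + 40 = -82)
S = 23/2 (S = 7 + ((1/4)*(-3))*(-6) = 7 - 3/4*(-6) = 7 + 9/2 = 23/2 ≈ 11.500)
O(f) = sqrt(-82 + f) (O(f) = sqrt(f - 82) = sqrt(-82 + f))
68346/O(S) = 68346/(sqrt(-82 + 23/2)) = 68346/(sqrt(-141/2)) = 68346/((I*sqrt(282)/2)) = 68346*(-I*sqrt(282)/141) = -22782*I*sqrt(282)/47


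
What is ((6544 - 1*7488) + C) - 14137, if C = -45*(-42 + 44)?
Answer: -15171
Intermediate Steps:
C = -90 (C = -45*2 = -90)
((6544 - 1*7488) + C) - 14137 = ((6544 - 1*7488) - 90) - 14137 = ((6544 - 7488) - 90) - 14137 = (-944 - 90) - 14137 = -1034 - 14137 = -15171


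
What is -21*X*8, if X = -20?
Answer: 3360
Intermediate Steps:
-21*X*8 = -21*(-20)*8 = 420*8 = 3360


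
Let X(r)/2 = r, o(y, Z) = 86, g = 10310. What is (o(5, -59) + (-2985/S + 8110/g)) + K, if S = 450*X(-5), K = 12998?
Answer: 4047329669/309300 ≈ 13085.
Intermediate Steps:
X(r) = 2*r
S = -4500 (S = 450*(2*(-5)) = 450*(-10) = -4500)
(o(5, -59) + (-2985/S + 8110/g)) + K = (86 + (-2985/(-4500) + 8110/10310)) + 12998 = (86 + (-2985*(-1/4500) + 8110*(1/10310))) + 12998 = (86 + (199/300 + 811/1031)) + 12998 = (86 + 448469/309300) + 12998 = 27048269/309300 + 12998 = 4047329669/309300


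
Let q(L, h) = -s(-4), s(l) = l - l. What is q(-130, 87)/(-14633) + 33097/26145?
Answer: 33097/26145 ≈ 1.2659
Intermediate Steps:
s(l) = 0
q(L, h) = 0 (q(L, h) = -1*0 = 0)
q(-130, 87)/(-14633) + 33097/26145 = 0/(-14633) + 33097/26145 = 0*(-1/14633) + 33097*(1/26145) = 0 + 33097/26145 = 33097/26145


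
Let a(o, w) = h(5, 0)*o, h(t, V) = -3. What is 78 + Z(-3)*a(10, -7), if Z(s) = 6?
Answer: -102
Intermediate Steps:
a(o, w) = -3*o
78 + Z(-3)*a(10, -7) = 78 + 6*(-3*10) = 78 + 6*(-30) = 78 - 180 = -102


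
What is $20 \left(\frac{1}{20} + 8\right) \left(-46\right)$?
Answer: $-7406$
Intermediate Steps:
$20 \left(\frac{1}{20} + 8\right) \left(-46\right) = 20 \cdot \frac{161}{20} \left(-46\right) = 161 \left(-46\right) = -7406$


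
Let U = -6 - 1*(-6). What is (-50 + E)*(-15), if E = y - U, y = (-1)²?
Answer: 735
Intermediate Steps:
y = 1
U = 0 (U = -6 + 6 = 0)
E = 1 (E = 1 - 1*0 = 1 + 0 = 1)
(-50 + E)*(-15) = (-50 + 1)*(-15) = -49*(-15) = 735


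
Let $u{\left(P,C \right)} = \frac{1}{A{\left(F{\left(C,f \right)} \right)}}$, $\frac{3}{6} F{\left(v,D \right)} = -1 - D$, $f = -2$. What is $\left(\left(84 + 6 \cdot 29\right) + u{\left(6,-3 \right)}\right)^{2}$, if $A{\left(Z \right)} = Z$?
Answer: $\frac{267289}{4} \approx 66822.0$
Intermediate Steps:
$F{\left(v,D \right)} = -2 - 2 D$ ($F{\left(v,D \right)} = 2 \left(-1 - D\right) = -2 - 2 D$)
$u{\left(P,C \right)} = \frac{1}{2}$ ($u{\left(P,C \right)} = \frac{1}{-2 - -4} = \frac{1}{-2 + 4} = \frac{1}{2}$)
$\left(\left(84 + 6 \cdot 29\right) + u{\left(6,-3 \right)}\right)^{2} = \left(\left(84 + 6 \cdot 29\right) + \frac{1}{2}\right)^{2} = \left(\left(84 + 174\right) + \frac{1}{2}\right)^{2} = \left(258 + \frac{1}{2}\right)^{2} = \left(\frac{517}{2}\right)^{2} = \frac{267289}{4}$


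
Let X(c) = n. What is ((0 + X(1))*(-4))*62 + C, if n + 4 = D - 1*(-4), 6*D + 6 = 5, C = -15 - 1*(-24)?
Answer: 151/3 ≈ 50.333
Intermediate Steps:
C = 9 (C = -15 + 24 = 9)
D = -⅙ (D = -1 + (⅙)*5 = -1 + ⅚ = -⅙ ≈ -0.16667)
n = -⅙ (n = -4 + (-⅙ - 1*(-4)) = -4 + (-⅙ + 4) = -4 + 23/6 = -⅙ ≈ -0.16667)
X(c) = -⅙
((0 + X(1))*(-4))*62 + C = ((0 - ⅙)*(-4))*62 + 9 = -⅙*(-4)*62 + 9 = (⅔)*62 + 9 = 124/3 + 9 = 151/3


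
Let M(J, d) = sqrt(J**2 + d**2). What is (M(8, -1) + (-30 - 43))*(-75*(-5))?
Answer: -27375 + 375*sqrt(65) ≈ -24352.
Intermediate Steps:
(M(8, -1) + (-30 - 43))*(-75*(-5)) = (sqrt(8**2 + (-1)**2) + (-30 - 43))*(-75*(-5)) = (sqrt(64 + 1) - 73)*375 = (sqrt(65) - 73)*375 = (-73 + sqrt(65))*375 = -27375 + 375*sqrt(65)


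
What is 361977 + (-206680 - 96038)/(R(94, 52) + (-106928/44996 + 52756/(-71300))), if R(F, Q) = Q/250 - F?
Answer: 11824041225586037/32385693531 ≈ 3.6510e+5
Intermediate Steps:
R(F, Q) = -F + Q/250 (R(F, Q) = Q*(1/250) - F = Q/250 - F = -F + Q/250)
361977 + (-206680 - 96038)/(R(94, 52) + (-106928/44996 + 52756/(-71300))) = 361977 + (-206680 - 96038)/((-1*94 + (1/250)*52) + (-106928/44996 + 52756/(-71300))) = 361977 - 302718/((-94 + 26/125) + (-106928*1/44996 + 52756*(-1/71300))) = 361977 - 302718/(-11724/125 + (-26732/11249 - 13189/17825)) = 361977 - 302718/(-11724/125 - 624860961/200513425) = 361977 - 302718/(-97157080593/1002567125) = 361977 - 302718*(-1002567125/97157080593) = 361977 + 101165038315250/32385693531 = 11824041225586037/32385693531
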